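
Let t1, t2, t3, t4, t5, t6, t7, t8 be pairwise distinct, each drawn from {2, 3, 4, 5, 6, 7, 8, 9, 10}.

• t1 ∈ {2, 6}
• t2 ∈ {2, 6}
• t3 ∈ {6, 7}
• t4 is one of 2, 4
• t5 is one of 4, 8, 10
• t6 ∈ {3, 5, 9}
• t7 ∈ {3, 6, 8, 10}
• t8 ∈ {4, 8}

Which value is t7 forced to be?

The 2 variables t1 and t2 are confined to {2, 6}, which locks those values in; drop them from t3, t4, t7.
t3 must be 7 (only option left).
t4 has just one choice, so t4 = 4. Remove 4 from t5, t8.
t8 has just one choice, so t8 = 8. Strike 8 from t5, t7.
t5's domain is down to {10}, so t5 = 10. Strike 10 from t7.
So t7 = 3.

3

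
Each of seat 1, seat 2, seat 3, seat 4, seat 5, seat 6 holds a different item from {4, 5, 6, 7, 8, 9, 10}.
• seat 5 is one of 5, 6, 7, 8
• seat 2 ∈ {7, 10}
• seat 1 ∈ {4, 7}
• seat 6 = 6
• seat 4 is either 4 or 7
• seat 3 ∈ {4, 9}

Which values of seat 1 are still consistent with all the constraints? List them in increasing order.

4, 7

seat 6 must be 6 (only option left). So seat 5 can't be 6.
seat 1 and seat 4 share exactly the 2 values {4, 7}; by pigeonhole those values go to them, so strike 4, 7 from seat 2, seat 3, seat 5.
That leaves seat 2 = 10.
That leaves seat 3 = 9.
No further eliminations apply; seat 1 can still be any of 4, 7.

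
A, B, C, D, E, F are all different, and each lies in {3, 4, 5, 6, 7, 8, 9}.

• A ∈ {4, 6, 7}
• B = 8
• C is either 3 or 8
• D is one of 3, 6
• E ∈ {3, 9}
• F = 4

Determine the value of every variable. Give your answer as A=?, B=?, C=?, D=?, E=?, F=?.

B has just one choice, so B = 8. Eliminate 8 elsewhere: C.
That leaves C = 3. Strike 3 from D, E.
D must be 6 (only option left). Strike 6 from A.
E must be 9 (only option left).
That leaves F = 4. Remove 4 from A.
That leaves A = 7.

A=7, B=8, C=3, D=6, E=9, F=4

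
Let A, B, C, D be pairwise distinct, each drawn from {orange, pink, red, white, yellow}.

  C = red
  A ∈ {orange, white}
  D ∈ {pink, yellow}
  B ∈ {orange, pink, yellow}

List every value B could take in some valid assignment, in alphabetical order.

C's domain is down to {red}, so C = red.
No further eliminations apply; B can still be any of orange, pink, yellow.

orange, pink, yellow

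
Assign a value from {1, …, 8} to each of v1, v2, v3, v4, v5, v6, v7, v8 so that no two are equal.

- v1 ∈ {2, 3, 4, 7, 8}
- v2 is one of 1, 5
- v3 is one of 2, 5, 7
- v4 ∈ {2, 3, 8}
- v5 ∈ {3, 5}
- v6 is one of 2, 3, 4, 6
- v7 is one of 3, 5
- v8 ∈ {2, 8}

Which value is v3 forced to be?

7

The 8 variables together cover exactly {1, 2, 3, 4, 5, 6, 7, 8} — 8 values for 8 variables — and 1 appears only in v2's list, so v2 = 1.
Among the 7 still-open variables, 6 fits only v6 (and all 7 values in {2, 3, 4, 5, 6, 7, 8} must be used), so v6 = 6.
The 6 still-open variables together cover exactly {2, 3, 4, 5, 7, 8} — 6 values for 6 variables — and 4 appears only in v1's list, so v1 = 4.
The 5 still-open variables draw from only 5 values {2, 3, 5, 7, 8}, so each is used; only v3 can be 7, hence v3 = 7.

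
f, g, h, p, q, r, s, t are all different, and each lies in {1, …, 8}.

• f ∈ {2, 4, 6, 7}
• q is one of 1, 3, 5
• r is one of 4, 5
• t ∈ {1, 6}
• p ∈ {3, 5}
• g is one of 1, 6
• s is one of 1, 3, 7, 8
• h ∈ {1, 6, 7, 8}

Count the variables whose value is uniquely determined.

The 8 variables together cover exactly {1, 2, 3, 4, 5, 6, 7, 8} — 8 values for 8 variables — and 2 appears only in f's list, so f = 2.
The 7 still-open variables draw from only 7 values {1, 3, 4, 5, 6, 7, 8}, so each is used; only r can be 4, hence r = 4.
The 2 variables g and t are confined to {1, 6}, which locks those values in; drop them from h, q, s.
The 2 variables p and q are confined to {3, 5}, which locks those values in; drop them from s.
Determined: f=2, r=4. The other variables each still have more than one consistent value. That makes 2.

2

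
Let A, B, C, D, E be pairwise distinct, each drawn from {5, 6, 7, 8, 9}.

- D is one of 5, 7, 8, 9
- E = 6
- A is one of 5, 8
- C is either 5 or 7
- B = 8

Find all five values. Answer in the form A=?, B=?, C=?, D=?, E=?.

B's domain is down to {8}, so B = 8. Eliminate 8 elsewhere: A, D.
E has just one choice, so E = 6.
That leaves A = 5. So C, D can't be 5.
C must be 7 (only option left). So D can't be 7.
D must be 9 (only option left).

A=5, B=8, C=7, D=9, E=6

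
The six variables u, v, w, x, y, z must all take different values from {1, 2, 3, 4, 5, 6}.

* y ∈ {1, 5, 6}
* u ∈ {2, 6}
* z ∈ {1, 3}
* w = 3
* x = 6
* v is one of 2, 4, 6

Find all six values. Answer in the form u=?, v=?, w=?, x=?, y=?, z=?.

w must be 3 (only option left). Strike 3 from z.
That leaves x = 6. Remove 6 from u, v, y.
z's domain is down to {1}, so z = 1. Remove 1 from y.
u must be 2 (only option left). Remove 2 from v.
That leaves v = 4.
That leaves y = 5.

u=2, v=4, w=3, x=6, y=5, z=1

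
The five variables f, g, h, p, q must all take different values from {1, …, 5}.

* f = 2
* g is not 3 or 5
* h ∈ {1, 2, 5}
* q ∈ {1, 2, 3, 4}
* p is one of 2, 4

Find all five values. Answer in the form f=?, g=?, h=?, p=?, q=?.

f's domain is down to {2}, so f = 2. So g, h, p, q can't be 2.
p must be 4 (only option left). Remove 4 from g, q.
g has just one choice, so g = 1. So h, q can't be 1.
h's domain is down to {5}, so h = 5.
q's domain is down to {3}, so q = 3.

f=2, g=1, h=5, p=4, q=3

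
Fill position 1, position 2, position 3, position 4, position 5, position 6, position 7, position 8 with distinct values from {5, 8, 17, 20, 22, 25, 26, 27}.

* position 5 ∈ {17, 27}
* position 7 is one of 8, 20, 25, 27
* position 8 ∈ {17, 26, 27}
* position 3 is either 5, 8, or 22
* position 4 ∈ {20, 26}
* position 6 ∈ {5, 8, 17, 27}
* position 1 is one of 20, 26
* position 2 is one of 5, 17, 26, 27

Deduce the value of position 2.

5

Among the 8 variables, 22 fits only position 3 (and all 8 values in {5, 8, 17, 20, 22, 25, 26, 27} must be used), so position 3 = 22.
The 7 still-open variables draw from only 7 values {5, 8, 17, 20, 25, 26, 27}, so each is used; only position 7 can be 25, hence position 7 = 25.
The 6 still-open variables draw from only 6 values {5, 8, 17, 20, 26, 27}, so each is used; only position 6 can be 8, hence position 6 = 8.
The 5 still-open variables draw from only 5 values {5, 17, 20, 26, 27}, so each is used; only position 2 can be 5, hence position 2 = 5.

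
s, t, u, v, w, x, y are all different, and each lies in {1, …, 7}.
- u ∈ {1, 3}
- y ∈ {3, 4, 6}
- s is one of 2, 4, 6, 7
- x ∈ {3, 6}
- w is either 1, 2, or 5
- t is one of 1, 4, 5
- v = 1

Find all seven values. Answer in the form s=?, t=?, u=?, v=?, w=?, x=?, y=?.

s=7, t=5, u=3, v=1, w=2, x=6, y=4

v must be 1 (only option left). Strike 1 from t, u, w.
That leaves u = 3. Remove 3 from x, y.
x has just one choice, so x = 6. So s, y can't be 6.
y must be 4 (only option left). Eliminate 4 elsewhere: s, t.
t's domain is down to {5}, so t = 5. Strike 5 from w.
That leaves w = 2. So s can't be 2.
s has just one choice, so s = 7.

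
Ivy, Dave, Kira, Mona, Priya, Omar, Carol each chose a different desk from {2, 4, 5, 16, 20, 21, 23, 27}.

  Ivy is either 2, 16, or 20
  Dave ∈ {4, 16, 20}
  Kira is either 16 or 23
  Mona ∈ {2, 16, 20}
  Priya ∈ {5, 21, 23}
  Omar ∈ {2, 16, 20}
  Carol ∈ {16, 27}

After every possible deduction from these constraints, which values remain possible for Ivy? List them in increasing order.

2, 16, 20

Ivy, Mona, Omar between them cover only {2, 16, 20} — a naked triple. Remove those values from Dave, Kira, Carol.
Dave's domain is down to {4}, so Dave = 4.
That leaves Kira = 23. Eliminate 23 elsewhere: Priya.
Carol must be 27 (only option left).
No further eliminations apply; Ivy can still be any of 2, 16, 20.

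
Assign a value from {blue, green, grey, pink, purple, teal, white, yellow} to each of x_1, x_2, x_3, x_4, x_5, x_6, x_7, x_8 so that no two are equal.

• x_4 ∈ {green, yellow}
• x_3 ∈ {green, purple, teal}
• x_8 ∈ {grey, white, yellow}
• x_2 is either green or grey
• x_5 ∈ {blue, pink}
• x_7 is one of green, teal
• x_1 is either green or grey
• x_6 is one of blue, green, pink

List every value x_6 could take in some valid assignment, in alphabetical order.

The 8 variables draw from only 8 values {blue, green, grey, pink, purple, teal, white, yellow}, so each is used; only x_3 can be purple, hence x_3 = purple.
The 7 still-open variables draw from only 7 values {blue, green, grey, pink, teal, white, yellow}, so each is used; only x_7 can be teal, hence x_7 = teal.
The 6 still-open variables together cover exactly {blue, green, grey, pink, white, yellow} — 6 values for 6 variables — and white appears only in x_8's list, so x_8 = white.
The 5 still-open variables draw from only 5 values {blue, green, grey, pink, yellow}, so each is used; only x_4 can be yellow, hence x_4 = yellow.
x_1 and x_2 share exactly the 2 values {green, grey}; by pigeonhole those values go to them, so strike green, grey from x_6.
No further eliminations apply; x_6 can still be any of blue, pink.

blue, pink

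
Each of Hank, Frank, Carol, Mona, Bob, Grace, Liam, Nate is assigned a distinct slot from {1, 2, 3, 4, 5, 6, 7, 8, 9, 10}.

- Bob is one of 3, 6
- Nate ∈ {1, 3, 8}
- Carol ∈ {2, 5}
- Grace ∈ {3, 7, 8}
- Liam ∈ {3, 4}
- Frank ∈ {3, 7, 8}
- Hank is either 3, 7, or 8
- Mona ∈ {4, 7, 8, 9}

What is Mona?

9

The 3 variables Hank, Frank, Grace are confined to {3, 7, 8}, which locks those values in; drop them from Mona, Bob, Liam, Nate.
That leaves Bob = 6.
That leaves Liam = 4. Eliminate 4 elsewhere: Mona.
So Mona = 9.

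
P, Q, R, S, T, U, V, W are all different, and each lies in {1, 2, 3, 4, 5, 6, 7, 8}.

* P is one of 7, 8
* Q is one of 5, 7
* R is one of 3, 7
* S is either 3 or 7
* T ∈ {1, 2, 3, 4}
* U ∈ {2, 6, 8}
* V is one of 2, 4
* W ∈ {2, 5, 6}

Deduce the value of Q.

The 8 variables together cover exactly {1, 2, 3, 4, 5, 6, 7, 8} — 8 values for 8 variables — and 1 appears only in T's list, so T = 1.
Among the 7 still-open variables, 4 fits only V (and all 7 values in {2, 3, 4, 5, 6, 7, 8} must be used), so V = 4.
The 2 variables R and S are confined to {3, 7}, which locks those values in; drop them from P, Q.
So Q = 5.

5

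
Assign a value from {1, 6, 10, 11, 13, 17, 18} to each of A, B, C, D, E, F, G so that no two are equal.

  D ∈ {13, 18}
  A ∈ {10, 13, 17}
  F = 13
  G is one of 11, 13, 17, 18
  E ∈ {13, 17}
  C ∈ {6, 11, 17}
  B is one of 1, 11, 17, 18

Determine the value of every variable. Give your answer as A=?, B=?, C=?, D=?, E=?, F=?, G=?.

A=10, B=1, C=6, D=18, E=17, F=13, G=11

F must be 13 (only option left). Strike 13 from A, D, E, G.
D must be 18 (only option left). Eliminate 18 elsewhere: B, G.
E has just one choice, so E = 17. So A, B, C, G can't be 17.
G has just one choice, so G = 11. Strike 11 from B, C.
A must be 10 (only option left).
B's domain is down to {1}, so B = 1.
That leaves C = 6.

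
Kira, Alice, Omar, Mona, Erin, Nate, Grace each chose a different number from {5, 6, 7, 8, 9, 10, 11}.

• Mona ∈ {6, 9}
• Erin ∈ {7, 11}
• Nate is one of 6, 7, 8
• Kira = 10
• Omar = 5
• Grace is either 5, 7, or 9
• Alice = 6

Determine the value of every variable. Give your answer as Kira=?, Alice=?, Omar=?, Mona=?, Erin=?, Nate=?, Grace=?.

Kira=10, Alice=6, Omar=5, Mona=9, Erin=11, Nate=8, Grace=7

Kira's domain is down to {10}, so Kira = 10.
Alice has just one choice, so Alice = 6. Eliminate 6 elsewhere: Mona, Nate.
That leaves Omar = 5. Eliminate 5 elsewhere: Grace.
That leaves Mona = 9. So Grace can't be 9.
Grace's domain is down to {7}, so Grace = 7. So Erin, Nate can't be 7.
Erin must be 11 (only option left).
That leaves Nate = 8.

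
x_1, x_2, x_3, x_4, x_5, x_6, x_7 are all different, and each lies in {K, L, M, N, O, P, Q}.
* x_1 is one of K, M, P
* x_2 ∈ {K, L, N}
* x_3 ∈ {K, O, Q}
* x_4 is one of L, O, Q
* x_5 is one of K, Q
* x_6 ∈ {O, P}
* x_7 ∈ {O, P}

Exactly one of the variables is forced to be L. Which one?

x_4

Among the 7 variables, M fits only x_1 (and all 7 values in {K, L, M, N, O, P, Q} must be used), so x_1 = M.
Among the 6 still-open variables, N fits only x_2 (and all 6 values in {K, L, N, O, P, Q} must be used), so x_2 = N.
The 5 still-open variables draw from only 5 values {K, L, O, P, Q}, so each is used; only x_4 can be L, hence x_4 = L.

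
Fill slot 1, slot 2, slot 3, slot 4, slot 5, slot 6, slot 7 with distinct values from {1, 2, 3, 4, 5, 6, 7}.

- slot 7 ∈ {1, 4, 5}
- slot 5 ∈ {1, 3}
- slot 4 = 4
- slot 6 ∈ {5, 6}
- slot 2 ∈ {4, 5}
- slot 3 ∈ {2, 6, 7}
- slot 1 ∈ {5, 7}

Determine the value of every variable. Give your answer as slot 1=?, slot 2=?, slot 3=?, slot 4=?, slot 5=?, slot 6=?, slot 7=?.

slot 1=7, slot 2=5, slot 3=2, slot 4=4, slot 5=3, slot 6=6, slot 7=1

slot 4 has just one choice, so slot 4 = 4. So slot 2, slot 7 can't be 4.
slot 2 has just one choice, so slot 2 = 5. Eliminate 5 elsewhere: slot 1, slot 6, slot 7.
slot 6 must be 6 (only option left). Remove 6 from slot 3.
slot 7 has just one choice, so slot 7 = 1. Strike 1 from slot 5.
slot 1 must be 7 (only option left). Eliminate 7 elsewhere: slot 3.
slot 3's domain is down to {2}, so slot 3 = 2.
That leaves slot 5 = 3.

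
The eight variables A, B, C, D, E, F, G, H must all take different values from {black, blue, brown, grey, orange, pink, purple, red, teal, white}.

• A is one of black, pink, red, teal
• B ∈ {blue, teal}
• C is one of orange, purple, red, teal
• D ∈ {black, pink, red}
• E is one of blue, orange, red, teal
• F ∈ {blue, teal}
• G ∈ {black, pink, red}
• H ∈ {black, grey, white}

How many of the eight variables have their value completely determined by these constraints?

2

The 2 variables B and F are confined to {blue, teal}, which locks those values in; drop them from A, C, E.
A, D, G between them cover only {black, pink, red} — a naked triple. Remove those values from C, E, H.
E has just one choice, so E = orange. Remove orange from C.
C has just one choice, so C = purple.
Determined: C=purple, E=orange. The other variables each still have more than one consistent value. That makes 2.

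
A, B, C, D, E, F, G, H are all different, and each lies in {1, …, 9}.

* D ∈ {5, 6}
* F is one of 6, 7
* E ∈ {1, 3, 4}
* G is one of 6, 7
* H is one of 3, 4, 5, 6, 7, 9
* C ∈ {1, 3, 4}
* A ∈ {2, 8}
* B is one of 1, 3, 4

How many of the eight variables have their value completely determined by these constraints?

F and G share exactly the 2 values {6, 7}; by pigeonhole those values go to them, so strike 6, 7 from D, H.
That leaves D = 5. So H can't be 5.
The 3 variables B, C, E are confined to {1, 3, 4}, which locks those values in; drop them from H.
H must be 9 (only option left).
Determined: D=5, H=9. The other variables each still have more than one consistent value. That makes 2.

2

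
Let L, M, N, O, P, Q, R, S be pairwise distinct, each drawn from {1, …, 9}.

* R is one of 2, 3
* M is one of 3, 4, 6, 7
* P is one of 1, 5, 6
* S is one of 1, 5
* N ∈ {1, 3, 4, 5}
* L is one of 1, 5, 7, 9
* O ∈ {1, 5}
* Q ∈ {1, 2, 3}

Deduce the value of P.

The 8 variables draw from only 8 values {1, 2, 3, 4, 5, 6, 7, 9}, so each is used; only L can be 9, hence L = 9.
The 7 still-open variables together cover exactly {1, 2, 3, 4, 5, 6, 7} — 7 values for 7 variables — and 7 appears only in M's list, so M = 7.
The 6 still-open variables draw from only 6 values {1, 2, 3, 4, 5, 6}, so each is used; only N can be 4, hence N = 4.
The 5 still-open variables draw from only 5 values {1, 2, 3, 5, 6}, so each is used; only P can be 6, hence P = 6.

6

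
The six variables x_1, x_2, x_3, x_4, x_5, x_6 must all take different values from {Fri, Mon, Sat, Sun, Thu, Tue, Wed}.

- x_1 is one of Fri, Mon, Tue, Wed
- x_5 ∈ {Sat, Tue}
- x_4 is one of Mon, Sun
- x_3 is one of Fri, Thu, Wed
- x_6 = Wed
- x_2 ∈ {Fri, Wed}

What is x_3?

x_6's domain is down to {Wed}, so x_6 = Wed. So x_1, x_2, x_3 can't be Wed.
x_2 has just one choice, so x_2 = Fri. Eliminate Fri elsewhere: x_1, x_3.
So x_3 = Thu.

Thu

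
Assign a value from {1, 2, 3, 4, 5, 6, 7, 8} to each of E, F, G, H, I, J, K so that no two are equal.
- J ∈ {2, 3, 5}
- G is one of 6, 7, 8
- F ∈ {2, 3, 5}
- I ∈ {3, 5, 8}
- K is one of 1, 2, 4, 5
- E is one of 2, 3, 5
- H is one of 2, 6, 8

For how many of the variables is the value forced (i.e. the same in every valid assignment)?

3

E, F, J between them cover only {2, 3, 5} — a naked triple. Remove those values from H, I, K.
I must be 8 (only option left). Strike 8 from G, H.
That leaves H = 6. Eliminate 6 elsewhere: G.
G has just one choice, so G = 7.
Determined: G=7, H=6, I=8. The other variables each still have more than one consistent value. That makes 3.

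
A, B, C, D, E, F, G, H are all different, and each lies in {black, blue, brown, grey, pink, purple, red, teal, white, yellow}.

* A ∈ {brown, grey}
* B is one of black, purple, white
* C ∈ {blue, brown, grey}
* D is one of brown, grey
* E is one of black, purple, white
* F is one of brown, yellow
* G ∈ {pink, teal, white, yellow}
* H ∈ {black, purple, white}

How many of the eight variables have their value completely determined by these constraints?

The 2 variables A and D are confined to {brown, grey}, which locks those values in; drop them from C, F.
C has just one choice, so C = blue.
F's domain is down to {yellow}, so F = yellow. Remove yellow from G.
B, E, H share exactly the 3 values {black, purple, white}; by pigeonhole those values go to them, so strike black, purple, white from G.
Determined: C=blue, F=yellow. The other variables each still have more than one consistent value. That makes 2.

2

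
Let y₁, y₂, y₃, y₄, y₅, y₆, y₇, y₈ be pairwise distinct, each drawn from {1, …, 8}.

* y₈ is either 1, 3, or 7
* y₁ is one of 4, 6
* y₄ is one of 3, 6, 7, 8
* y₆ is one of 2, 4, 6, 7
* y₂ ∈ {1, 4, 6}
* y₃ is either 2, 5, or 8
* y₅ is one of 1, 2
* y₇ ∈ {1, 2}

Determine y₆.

The 8 variables draw from only 8 values {1, 2, 3, 4, 5, 6, 7, 8}, so each is used; only y₃ can be 5, hence y₃ = 5.
The 7 still-open variables draw from only 7 values {1, 2, 3, 4, 6, 7, 8}, so each is used; only y₄ can be 8, hence y₄ = 8.
The 6 still-open variables draw from only 6 values {1, 2, 3, 4, 6, 7}, so each is used; only y₈ can be 3, hence y₈ = 3.
Among the 5 still-open variables, 7 fits only y₆ (and all 5 values in {1, 2, 4, 6, 7} must be used), so y₆ = 7.

7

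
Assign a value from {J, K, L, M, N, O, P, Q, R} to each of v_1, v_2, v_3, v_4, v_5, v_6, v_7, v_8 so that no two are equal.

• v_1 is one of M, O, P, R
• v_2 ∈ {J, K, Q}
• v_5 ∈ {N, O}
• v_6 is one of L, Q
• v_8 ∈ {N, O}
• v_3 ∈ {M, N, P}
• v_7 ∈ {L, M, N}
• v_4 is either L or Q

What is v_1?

R

v_4 and v_6 between them cover only {L, Q} — a naked pair. Remove those values from v_2, v_7.
v_5 and v_8 between them cover only {N, O} — a naked pair. Remove those values from v_1, v_3, v_7.
v_7's domain is down to {M}, so v_7 = M. Strike M from v_1, v_3.
v_3 has just one choice, so v_3 = P. So v_1 can't be P.
So v_1 = R.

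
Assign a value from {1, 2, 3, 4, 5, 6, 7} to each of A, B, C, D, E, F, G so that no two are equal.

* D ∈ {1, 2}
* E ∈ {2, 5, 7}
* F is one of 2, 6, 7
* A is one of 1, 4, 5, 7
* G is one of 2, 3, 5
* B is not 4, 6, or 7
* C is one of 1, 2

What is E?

Among the 7 variables, 4 fits only A (and all 7 values in {1, 2, 3, 4, 5, 6, 7} must be used), so A = 4.
The 6 still-open variables draw from only 6 values {1, 2, 3, 5, 6, 7}, so each is used; only F can be 6, hence F = 6.
The 5 still-open variables draw from only 5 values {1, 2, 3, 5, 7}, so each is used; only E can be 7, hence E = 7.

7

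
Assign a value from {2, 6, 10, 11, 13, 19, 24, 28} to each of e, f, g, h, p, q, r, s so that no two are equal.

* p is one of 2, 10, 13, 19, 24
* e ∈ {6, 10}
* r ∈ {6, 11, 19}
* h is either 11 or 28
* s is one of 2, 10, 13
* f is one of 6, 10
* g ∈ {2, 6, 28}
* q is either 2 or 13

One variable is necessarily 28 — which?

The 8 variables together cover exactly {2, 6, 10, 11, 13, 19, 24, 28} — 8 values for 8 variables — and 24 appears only in p's list, so p = 24.
The 7 still-open variables draw from only 7 values {2, 6, 10, 11, 13, 19, 28}, so each is used; only r can be 19, hence r = 19.
The 6 still-open variables draw from only 6 values {2, 6, 10, 11, 13, 28}, so each is used; only h can be 11, hence h = 11.
The 5 still-open variables together cover exactly {2, 6, 10, 13, 28} — 5 values for 5 variables — and 28 appears only in g's list, so g = 28.

g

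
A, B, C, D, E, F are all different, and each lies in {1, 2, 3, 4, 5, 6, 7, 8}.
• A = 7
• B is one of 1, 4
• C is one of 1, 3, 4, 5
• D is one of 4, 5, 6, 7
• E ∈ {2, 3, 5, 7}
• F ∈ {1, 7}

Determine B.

4

A has just one choice, so A = 7. So D, E, F can't be 7.
F's domain is down to {1}, so F = 1. Eliminate 1 elsewhere: B, C.
So B = 4.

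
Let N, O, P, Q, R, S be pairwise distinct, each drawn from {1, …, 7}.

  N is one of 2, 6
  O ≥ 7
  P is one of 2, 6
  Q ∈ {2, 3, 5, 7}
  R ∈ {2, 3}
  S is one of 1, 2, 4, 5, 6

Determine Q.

O must be 7 (only option left). So Q can't be 7.
N and P between them cover only {2, 6} — a naked pair. Remove those values from Q, R, S.
That leaves R = 3. Eliminate 3 elsewhere: Q.
So Q = 5.

5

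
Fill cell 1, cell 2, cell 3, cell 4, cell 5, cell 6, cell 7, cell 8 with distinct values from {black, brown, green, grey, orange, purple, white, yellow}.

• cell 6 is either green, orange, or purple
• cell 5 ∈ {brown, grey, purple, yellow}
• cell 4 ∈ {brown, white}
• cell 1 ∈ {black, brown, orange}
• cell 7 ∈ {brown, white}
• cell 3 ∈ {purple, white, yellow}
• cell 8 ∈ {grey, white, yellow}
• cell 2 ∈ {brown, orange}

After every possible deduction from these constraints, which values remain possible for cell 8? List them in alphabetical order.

Among the 8 variables, black fits only cell 1 (and all 8 values in {black, brown, green, grey, orange, purple, white, yellow} must be used), so cell 1 = black.
Among the 7 still-open variables, green fits only cell 6 (and all 7 values in {brown, green, grey, orange, purple, white, yellow} must be used), so cell 6 = green.
The 6 still-open variables draw from only 6 values {brown, grey, orange, purple, white, yellow}, so each is used; only cell 2 can be orange, hence cell 2 = orange.
cell 4 and cell 7 share exactly the 2 values {brown, white}; by pigeonhole those values go to them, so strike brown, white from cell 3, cell 5, cell 8.
No further eliminations apply; cell 8 can still be any of grey, yellow.

grey, yellow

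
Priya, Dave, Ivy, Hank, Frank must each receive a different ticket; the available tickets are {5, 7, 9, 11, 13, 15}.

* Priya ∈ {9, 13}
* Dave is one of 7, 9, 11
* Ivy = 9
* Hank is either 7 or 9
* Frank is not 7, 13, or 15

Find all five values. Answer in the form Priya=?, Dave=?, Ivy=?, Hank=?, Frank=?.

Ivy's domain is down to {9}, so Ivy = 9. Remove 9 from Priya, Dave, Hank, Frank.
Hank has just one choice, so Hank = 7. Strike 7 from Dave.
Priya must be 13 (only option left).
That leaves Dave = 11. Strike 11 from Frank.
Frank must be 5 (only option left).

Priya=13, Dave=11, Ivy=9, Hank=7, Frank=5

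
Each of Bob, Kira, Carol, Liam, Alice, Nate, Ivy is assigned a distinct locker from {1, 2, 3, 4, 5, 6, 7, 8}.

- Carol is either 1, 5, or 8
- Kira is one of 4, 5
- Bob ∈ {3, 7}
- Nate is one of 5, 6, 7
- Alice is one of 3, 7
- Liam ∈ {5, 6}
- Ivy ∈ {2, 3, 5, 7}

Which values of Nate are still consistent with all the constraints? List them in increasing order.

Bob and Alice share exactly the 2 values {3, 7}; by pigeonhole those values go to them, so strike 3, 7 from Nate, Ivy.
Liam and Nate between them cover only {5, 6} — a naked pair. Remove those values from Kira, Carol, Ivy.
Kira's domain is down to {4}, so Kira = 4.
Ivy's domain is down to {2}, so Ivy = 2.
No further eliminations apply; Nate can still be any of 5, 6.

5, 6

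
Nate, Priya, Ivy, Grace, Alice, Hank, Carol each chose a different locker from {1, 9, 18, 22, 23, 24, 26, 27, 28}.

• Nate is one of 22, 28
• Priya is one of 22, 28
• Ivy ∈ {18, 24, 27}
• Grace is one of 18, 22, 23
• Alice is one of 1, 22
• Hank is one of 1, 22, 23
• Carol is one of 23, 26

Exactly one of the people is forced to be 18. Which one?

Nate and Priya share exactly the 2 values {22, 28}; by pigeonhole those values go to them, so strike 22, 28 from Grace, Alice, Hank.
Alice's domain is down to {1}, so Alice = 1. So Hank can't be 1.
That leaves Hank = 23. Strike 23 from Grace, Carol.
So 18 goes to Grace.

Grace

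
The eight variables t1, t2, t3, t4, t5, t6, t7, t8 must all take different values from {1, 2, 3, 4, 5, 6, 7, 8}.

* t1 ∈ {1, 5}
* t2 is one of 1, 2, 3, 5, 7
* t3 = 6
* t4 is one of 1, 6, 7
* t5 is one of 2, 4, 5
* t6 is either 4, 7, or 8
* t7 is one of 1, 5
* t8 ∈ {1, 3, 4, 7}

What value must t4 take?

t3 has just one choice, so t3 = 6. Eliminate 6 elsewhere: t4.
The 7 still-open variables together cover exactly {1, 2, 3, 4, 5, 7, 8} — 7 values for 7 variables — and 8 appears only in t6's list, so t6 = 8.
t1 and t7 share exactly the 2 values {1, 5}; by pigeonhole those values go to them, so strike 1, 5 from t2, t4, t5, t8.
So t4 = 7.

7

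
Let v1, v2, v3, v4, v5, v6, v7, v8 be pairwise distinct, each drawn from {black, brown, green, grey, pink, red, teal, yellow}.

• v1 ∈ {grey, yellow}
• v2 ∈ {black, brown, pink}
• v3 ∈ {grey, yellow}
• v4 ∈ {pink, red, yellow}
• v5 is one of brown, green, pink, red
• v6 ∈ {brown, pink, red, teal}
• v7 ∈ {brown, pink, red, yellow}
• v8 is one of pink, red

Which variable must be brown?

The 8 variables draw from only 8 values {black, brown, green, grey, pink, red, teal, yellow}, so each is used; only v2 can be black, hence v2 = black.
Among the 7 still-open variables, green fits only v5 (and all 7 values in {brown, green, grey, pink, red, teal, yellow} must be used), so v5 = green.
Among the 6 still-open variables, teal fits only v6 (and all 6 values in {brown, grey, pink, red, teal, yellow} must be used), so v6 = teal.
The 5 still-open variables draw from only 5 values {brown, grey, pink, red, yellow}, so each is used; only v7 can be brown, hence v7 = brown.

v7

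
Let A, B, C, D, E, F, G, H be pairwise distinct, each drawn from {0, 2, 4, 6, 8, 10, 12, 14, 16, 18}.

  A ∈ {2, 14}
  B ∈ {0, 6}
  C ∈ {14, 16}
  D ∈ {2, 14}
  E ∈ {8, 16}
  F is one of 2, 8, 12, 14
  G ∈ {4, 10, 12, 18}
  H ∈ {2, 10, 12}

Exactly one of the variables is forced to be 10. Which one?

H

A and D between them cover only {2, 14} — a naked pair. Remove those values from C, F, H.
C must be 16 (only option left). Strike 16 from E.
That leaves E = 8. Remove 8 from F.
F's domain is down to {12}, so F = 12. So G, H can't be 12.
So 10 goes to H.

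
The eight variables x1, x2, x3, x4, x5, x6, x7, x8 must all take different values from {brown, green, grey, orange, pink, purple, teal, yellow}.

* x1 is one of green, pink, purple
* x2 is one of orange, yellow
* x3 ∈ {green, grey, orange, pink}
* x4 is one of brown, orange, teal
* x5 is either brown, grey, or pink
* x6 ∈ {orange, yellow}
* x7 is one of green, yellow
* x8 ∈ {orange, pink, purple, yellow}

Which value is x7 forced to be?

green

Among the 8 variables, teal fits only x4 (and all 8 values in {brown, green, grey, orange, pink, purple, teal, yellow} must be used), so x4 = teal.
The 7 still-open variables together cover exactly {brown, green, grey, orange, pink, purple, yellow} — 7 values for 7 variables — and brown appears only in x5's list, so x5 = brown.
The 6 still-open variables draw from only 6 values {green, grey, orange, pink, purple, yellow}, so each is used; only x3 can be grey, hence x3 = grey.
x2 and x6 share exactly the 2 values {orange, yellow}; by pigeonhole those values go to them, so strike orange, yellow from x7, x8.
So x7 = green.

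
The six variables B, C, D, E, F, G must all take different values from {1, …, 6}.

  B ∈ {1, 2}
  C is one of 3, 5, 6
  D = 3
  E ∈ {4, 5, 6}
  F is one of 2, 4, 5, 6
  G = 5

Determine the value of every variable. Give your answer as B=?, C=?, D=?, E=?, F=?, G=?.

D has just one choice, so D = 3. So C can't be 3.
G has just one choice, so G = 5. Remove 5 from C, E, F.
That leaves C = 6. Remove 6 from E, F.
That leaves E = 4. Remove 4 from F.
F must be 2 (only option left). Remove 2 from B.
B must be 1 (only option left).

B=1, C=6, D=3, E=4, F=2, G=5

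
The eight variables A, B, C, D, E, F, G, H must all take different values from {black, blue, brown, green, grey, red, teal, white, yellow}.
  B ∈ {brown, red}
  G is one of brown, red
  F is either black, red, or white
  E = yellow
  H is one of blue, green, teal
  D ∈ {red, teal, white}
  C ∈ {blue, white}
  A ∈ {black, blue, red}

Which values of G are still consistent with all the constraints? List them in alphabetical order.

E has just one choice, so E = yellow.
The 7 still-open variables draw from only 7 values {black, blue, brown, green, red, teal, white}, so each is used; only H can be green, hence H = green.
Among the 6 still-open variables, teal fits only D (and all 6 values in {black, blue, brown, red, teal, white} must be used), so D = teal.
B and G between them cover only {brown, red} — a naked pair. Remove those values from A, F.
No further eliminations apply; G can still be any of brown, red.

brown, red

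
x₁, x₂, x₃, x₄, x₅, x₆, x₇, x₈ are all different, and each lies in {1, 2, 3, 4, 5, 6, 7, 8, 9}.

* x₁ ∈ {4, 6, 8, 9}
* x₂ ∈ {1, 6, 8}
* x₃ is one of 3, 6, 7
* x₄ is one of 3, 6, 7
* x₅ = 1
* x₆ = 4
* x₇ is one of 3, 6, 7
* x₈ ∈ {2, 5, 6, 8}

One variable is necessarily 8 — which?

x₅ has just one choice, so x₅ = 1. Remove 1 from x₂.
x₆'s domain is down to {4}, so x₆ = 4. Eliminate 4 elsewhere: x₁.
x₃, x₄, x₇ share exactly the 3 values {3, 6, 7}; by pigeonhole those values go to them, so strike 3, 6, 7 from x₁, x₂, x₈.
So 8 goes to x₂.

x₂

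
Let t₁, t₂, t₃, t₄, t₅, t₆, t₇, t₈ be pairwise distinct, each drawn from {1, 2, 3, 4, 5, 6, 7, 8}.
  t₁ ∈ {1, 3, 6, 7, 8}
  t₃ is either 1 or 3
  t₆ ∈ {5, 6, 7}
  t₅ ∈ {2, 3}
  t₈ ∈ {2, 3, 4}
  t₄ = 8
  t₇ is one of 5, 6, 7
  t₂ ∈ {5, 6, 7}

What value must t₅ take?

t₄'s domain is down to {8}, so t₄ = 8. Strike 8 from t₁.
The 7 still-open variables together cover exactly {1, 2, 3, 4, 5, 6, 7} — 7 values for 7 variables — and 4 appears only in t₈'s list, so t₈ = 4.
The 6 still-open variables together cover exactly {1, 2, 3, 5, 6, 7} — 6 values for 6 variables — and 2 appears only in t₅'s list, so t₅ = 2.

2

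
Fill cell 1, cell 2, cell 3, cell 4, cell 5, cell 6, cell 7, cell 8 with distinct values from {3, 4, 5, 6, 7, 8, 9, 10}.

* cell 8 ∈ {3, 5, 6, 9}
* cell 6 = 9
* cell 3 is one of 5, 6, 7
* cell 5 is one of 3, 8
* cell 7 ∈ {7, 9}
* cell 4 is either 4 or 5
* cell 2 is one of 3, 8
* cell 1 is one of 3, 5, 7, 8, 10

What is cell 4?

4

cell 6's domain is down to {9}, so cell 6 = 9. So cell 7, cell 8 can't be 9.
cell 7 has just one choice, so cell 7 = 7. Remove 7 from cell 1, cell 3.
Among the 6 still-open variables, 4 fits only cell 4 (and all 6 values in {3, 4, 5, 6, 8, 10} must be used), so cell 4 = 4.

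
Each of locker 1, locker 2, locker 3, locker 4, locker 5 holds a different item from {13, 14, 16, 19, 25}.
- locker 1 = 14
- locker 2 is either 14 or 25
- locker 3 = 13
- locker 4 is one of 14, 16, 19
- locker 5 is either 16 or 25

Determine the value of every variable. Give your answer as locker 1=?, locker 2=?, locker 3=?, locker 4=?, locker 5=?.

locker 1=14, locker 2=25, locker 3=13, locker 4=19, locker 5=16

locker 1 must be 14 (only option left). Remove 14 from locker 2, locker 4.
locker 2's domain is down to {25}, so locker 2 = 25. Remove 25 from locker 5.
locker 3 must be 13 (only option left).
locker 5 has just one choice, so locker 5 = 16. Remove 16 from locker 4.
locker 4 has just one choice, so locker 4 = 19.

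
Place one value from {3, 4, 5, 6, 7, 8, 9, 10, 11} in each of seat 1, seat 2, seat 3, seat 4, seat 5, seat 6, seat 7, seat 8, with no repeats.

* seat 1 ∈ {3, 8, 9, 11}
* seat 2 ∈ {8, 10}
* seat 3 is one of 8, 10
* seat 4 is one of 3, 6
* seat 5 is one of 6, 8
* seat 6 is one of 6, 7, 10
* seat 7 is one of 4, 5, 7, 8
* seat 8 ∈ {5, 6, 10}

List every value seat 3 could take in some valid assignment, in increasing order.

seat 2 and seat 3 share exactly the 2 values {8, 10}; by pigeonhole those values go to them, so strike 8, 10 from seat 1, seat 5, seat 6, seat 7, seat 8.
seat 5 has just one choice, so seat 5 = 6. Strike 6 from seat 4, seat 6, seat 8.
seat 6 must be 7 (only option left). Strike 7 from seat 7.
That leaves seat 8 = 5. Remove 5 from seat 7.
seat 4 must be 3 (only option left). Remove 3 from seat 1.
seat 7 has just one choice, so seat 7 = 4.
No further eliminations apply; seat 3 can still be any of 8, 10.

8, 10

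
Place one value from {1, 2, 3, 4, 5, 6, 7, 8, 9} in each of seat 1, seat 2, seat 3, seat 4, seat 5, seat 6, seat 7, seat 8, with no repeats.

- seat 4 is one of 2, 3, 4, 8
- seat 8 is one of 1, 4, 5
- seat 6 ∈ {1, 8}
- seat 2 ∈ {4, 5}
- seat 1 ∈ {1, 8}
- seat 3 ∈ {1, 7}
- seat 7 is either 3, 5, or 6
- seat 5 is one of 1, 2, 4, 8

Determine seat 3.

7

The 8 variables together cover exactly {1, 2, 3, 4, 5, 6, 7, 8} — 8 values for 8 variables — and 6 appears only in seat 7's list, so seat 7 = 6.
The 7 still-open variables together cover exactly {1, 2, 3, 4, 5, 7, 8} — 7 values for 7 variables — and 3 appears only in seat 4's list, so seat 4 = 3.
The 6 still-open variables draw from only 6 values {1, 2, 4, 5, 7, 8}, so each is used; only seat 5 can be 2, hence seat 5 = 2.
The 5 still-open variables together cover exactly {1, 4, 5, 7, 8} — 5 values for 5 variables — and 7 appears only in seat 3's list, so seat 3 = 7.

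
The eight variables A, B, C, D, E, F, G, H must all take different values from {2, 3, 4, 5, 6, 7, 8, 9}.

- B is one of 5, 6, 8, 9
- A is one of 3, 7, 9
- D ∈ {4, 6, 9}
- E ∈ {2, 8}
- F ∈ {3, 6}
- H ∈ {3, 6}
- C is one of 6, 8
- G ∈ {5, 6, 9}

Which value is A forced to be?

Among the 8 variables, 2 fits only E (and all 8 values in {2, 3, 4, 5, 6, 7, 8, 9} must be used), so E = 2.
The 7 still-open variables together cover exactly {3, 4, 5, 6, 7, 8, 9} — 7 values for 7 variables — and 4 appears only in D's list, so D = 4.
The 6 still-open variables draw from only 6 values {3, 5, 6, 7, 8, 9}, so each is used; only A can be 7, hence A = 7.

7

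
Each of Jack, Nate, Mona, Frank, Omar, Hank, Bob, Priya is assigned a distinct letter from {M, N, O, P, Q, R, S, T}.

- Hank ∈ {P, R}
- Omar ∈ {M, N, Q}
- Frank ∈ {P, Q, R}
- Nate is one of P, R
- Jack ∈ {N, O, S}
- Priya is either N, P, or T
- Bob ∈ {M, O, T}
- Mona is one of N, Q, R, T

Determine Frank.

Among the 8 variables, S fits only Jack (and all 8 values in {M, N, O, P, Q, R, S, T} must be used), so Jack = S.
The 7 still-open variables together cover exactly {M, N, O, P, Q, R, T} — 7 values for 7 variables — and O appears only in Bob's list, so Bob = O.
The 6 still-open variables together cover exactly {M, N, P, Q, R, T} — 6 values for 6 variables — and M appears only in Omar's list, so Omar = M.
Nate and Hank share exactly the 2 values {P, R}; by pigeonhole those values go to them, so strike P, R from Mona, Frank, Priya.
So Frank = Q.

Q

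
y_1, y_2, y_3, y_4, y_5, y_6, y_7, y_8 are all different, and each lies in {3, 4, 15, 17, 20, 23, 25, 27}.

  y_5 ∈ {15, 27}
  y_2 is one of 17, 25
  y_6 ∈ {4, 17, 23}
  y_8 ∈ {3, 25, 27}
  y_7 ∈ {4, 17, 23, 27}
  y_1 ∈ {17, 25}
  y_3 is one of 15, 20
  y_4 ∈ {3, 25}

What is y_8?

27

The 8 variables together cover exactly {3, 4, 15, 17, 20, 23, 25, 27} — 8 values for 8 variables — and 20 appears only in y_3's list, so y_3 = 20.
The 7 still-open variables draw from only 7 values {3, 4, 15, 17, 23, 25, 27}, so each is used; only y_5 can be 15, hence y_5 = 15.
y_1 and y_2 between them cover only {17, 25} — a naked pair. Remove those values from y_4, y_6, y_7, y_8.
y_4 has just one choice, so y_4 = 3. Strike 3 from y_8.
So y_8 = 27.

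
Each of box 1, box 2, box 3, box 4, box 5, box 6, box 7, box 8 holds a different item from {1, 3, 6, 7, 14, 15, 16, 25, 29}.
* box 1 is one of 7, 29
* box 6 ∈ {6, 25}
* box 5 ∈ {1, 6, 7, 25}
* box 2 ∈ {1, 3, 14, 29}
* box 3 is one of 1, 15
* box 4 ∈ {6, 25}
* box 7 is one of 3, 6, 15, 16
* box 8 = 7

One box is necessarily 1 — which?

box 8 has just one choice, so box 8 = 7. So box 1, box 5 can't be 7.
That leaves box 1 = 29. Eliminate 29 elsewhere: box 2.
box 4 and box 6 share exactly the 2 values {6, 25}; by pigeonhole those values go to them, so strike 6, 25 from box 5, box 7.
So 1 goes to box 5.

box 5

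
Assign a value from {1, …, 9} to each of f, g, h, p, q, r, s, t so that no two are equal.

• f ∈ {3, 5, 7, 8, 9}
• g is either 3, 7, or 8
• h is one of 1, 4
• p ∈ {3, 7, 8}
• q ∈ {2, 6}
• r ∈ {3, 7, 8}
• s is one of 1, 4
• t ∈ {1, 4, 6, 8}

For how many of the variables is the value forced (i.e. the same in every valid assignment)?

h and s between them cover only {1, 4} — a naked pair. Remove those values from t.
g, p, r between them cover only {3, 7, 8} — a naked triple. Remove those values from f, t.
That leaves t = 6. So q can't be 6.
q's domain is down to {2}, so q = 2.
Determined: q=2, t=6. The other variables each still have more than one consistent value. That makes 2.

2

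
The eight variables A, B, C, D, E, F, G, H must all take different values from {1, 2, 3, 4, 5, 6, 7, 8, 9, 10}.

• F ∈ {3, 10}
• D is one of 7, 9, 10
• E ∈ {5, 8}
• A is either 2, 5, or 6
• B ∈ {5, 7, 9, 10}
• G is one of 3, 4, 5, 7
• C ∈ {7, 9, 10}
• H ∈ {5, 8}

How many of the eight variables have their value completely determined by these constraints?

E and H share exactly the 2 values {5, 8}; by pigeonhole those values go to them, so strike 5, 8 from A, B, G.
B, C, D between them cover only {7, 9, 10} — a naked triple. Remove those values from F, G.
F has just one choice, so F = 3. Strike 3 from G.
G's domain is down to {4}, so G = 4.
Determined: F=3, G=4. The other variables each still have more than one consistent value. That makes 2.

2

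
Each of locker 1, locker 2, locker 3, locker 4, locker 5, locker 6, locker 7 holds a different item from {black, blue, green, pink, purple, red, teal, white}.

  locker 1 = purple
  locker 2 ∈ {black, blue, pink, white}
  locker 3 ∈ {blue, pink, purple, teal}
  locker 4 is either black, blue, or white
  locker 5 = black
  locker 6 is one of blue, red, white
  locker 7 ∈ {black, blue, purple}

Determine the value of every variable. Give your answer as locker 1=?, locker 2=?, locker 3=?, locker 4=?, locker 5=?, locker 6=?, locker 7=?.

locker 1 has just one choice, so locker 1 = purple. Strike purple from locker 3, locker 7.
That leaves locker 5 = black. Strike black from locker 2, locker 4, locker 7.
locker 7 has just one choice, so locker 7 = blue. Remove blue from locker 2, locker 3, locker 4, locker 6.
locker 4 has just one choice, so locker 4 = white. So locker 2, locker 6 can't be white.
locker 6 must be red (only option left).
locker 2 has just one choice, so locker 2 = pink. Remove pink from locker 3.
locker 3 must be teal (only option left).

locker 1=purple, locker 2=pink, locker 3=teal, locker 4=white, locker 5=black, locker 6=red, locker 7=blue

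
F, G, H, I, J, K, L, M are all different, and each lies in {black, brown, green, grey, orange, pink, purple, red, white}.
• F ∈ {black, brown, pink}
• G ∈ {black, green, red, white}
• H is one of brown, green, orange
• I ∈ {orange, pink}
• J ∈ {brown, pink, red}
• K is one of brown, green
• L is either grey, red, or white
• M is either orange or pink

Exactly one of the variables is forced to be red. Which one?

The 8 variables draw from only 8 values {black, brown, green, grey, orange, pink, red, white}, so each is used; only L can be grey, hence L = grey.
The 7 still-open variables draw from only 7 values {black, brown, green, orange, pink, red, white}, so each is used; only G can be white, hence G = white.
The 6 still-open variables together cover exactly {black, brown, green, orange, pink, red} — 6 values for 6 variables — and black appears only in F's list, so F = black.
The 5 still-open variables together cover exactly {brown, green, orange, pink, red} — 5 values for 5 variables — and red appears only in J's list, so J = red.

J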